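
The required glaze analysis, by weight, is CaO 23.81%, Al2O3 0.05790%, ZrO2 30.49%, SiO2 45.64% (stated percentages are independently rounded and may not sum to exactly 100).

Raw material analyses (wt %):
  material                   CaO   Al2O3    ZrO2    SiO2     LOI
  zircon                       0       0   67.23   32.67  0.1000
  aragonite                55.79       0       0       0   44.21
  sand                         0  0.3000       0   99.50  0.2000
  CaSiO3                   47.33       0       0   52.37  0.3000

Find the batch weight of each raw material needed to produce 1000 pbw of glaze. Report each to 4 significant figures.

The whole derivation carries full precision in all steps. Working values are printed with 4-significant-digit rounding as written; exactly one rounding lands on each reported result; the derived quantities are recomputed from the batch weights on 1000 pbw of glass at exact precision (the yield, four oxide percentages, ignition loss, glass mass, totals), precisely as stated by the problem or answer text.
Oxide-by-oxide targets in 1000 pbw glaze:
  CaO: 23.81% × 1000 = 238.1 pbw
  Al2O3: 0.05790% × 1000 = 0.5790 pbw
  ZrO2: 30.49% × 1000 = 304.9 pbw
  SiO2: 45.64% × 1000 = 456.4 pbw
Per-oxide balance check applying the batch weights above, per the basis as stated (each sum matches its target mass exact up to rounding of places):
  CaO: 238.5·0.5579 + 221.9·0.4733 = 238.1 pbw (target 238.1 pbw)
  Al2O3: 193.0·0.003000 = 0.5790 pbw (target 0.5790 pbw)
  ZrO2: 453.5·0.6723 = 304.9 pbw (target 304.9 pbw)
  SiO2: 453.5·0.3267 + 193.0·0.9950 + 221.9·0.5237 = 456.4 pbw (target 456.4 pbw)
Glass-mass bookkeeping: Σ batch − LOI loss = 1000 pbw (summing oxide targets gives 1000 pbw; with the basis standing at 1000 pbw — rounding explains the deltas).
Batch total: Σ batch = 1107 pbw; ignition loss, Σ(batch × LOI) = 106.9 pbw; as yield: glass ÷ batch → 90.34%.

Batch per 1000 pbw glaze:
  zircon: 453.5 pbw
  aragonite: 238.5 pbw
  sand: 193.0 pbw
  CaSiO3: 221.9 pbw
Total batch = 1107 pbw; LOI loss = 106.9 pbw; yield = 90.34%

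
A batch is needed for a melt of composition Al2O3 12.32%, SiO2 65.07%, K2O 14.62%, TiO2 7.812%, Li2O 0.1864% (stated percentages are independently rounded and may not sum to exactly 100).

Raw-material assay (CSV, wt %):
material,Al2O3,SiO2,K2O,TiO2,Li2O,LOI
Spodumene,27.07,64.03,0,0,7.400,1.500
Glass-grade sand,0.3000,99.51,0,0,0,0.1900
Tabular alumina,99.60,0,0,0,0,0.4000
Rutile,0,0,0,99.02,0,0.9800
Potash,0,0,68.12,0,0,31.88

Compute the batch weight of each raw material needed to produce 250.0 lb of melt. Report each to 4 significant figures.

Exact precision is held at every stage. Working values are rounded to 4 significant digits as shown; a single rounding produces every reported value — all derived quantities (the yield, net glass mass, the totals, five oxide percentages, ignition loss) are re-derived in exact precision from the batch weights per 250.0 lb of glass as given in problem or answer.
Oxide mass targets, per 250.0 lb melt:
  Al2O3: 12.32% × 250.0 = 30.80 lb
  SiO2: 65.07% × 250.0 = 162.7 lb
  K2O: 14.62% × 250.0 = 36.55 lb
  TiO2: 7.812% × 250.0 = 19.53 lb
  Li2O: 0.1864% × 250.0 = 0.4660 lb
Verifying the oxide balance per the reported batch figures, against the basis in use (each sum matches its target mass exact up to rounding of places):
  Al2O3: 6.297·0.2707 + 159.4·0.003000 + 28.73·0.9960 = 30.80 lb (target 30.80 lb)
  SiO2: 6.297·0.6403 + 159.4·0.9951 = 162.7 lb (target 162.7 lb)
  K2O: 53.66·0.6812 = 36.55 lb (target 36.55 lb)
  TiO2: 19.72·0.9902 = 19.53 lb (target 19.53 lb)
  Li2O: 6.297·0.07400 = 0.4660 lb (target 0.4660 lb)
Glass-mass sanity pass: Σ batch − LOI loss = 250.0 lb (per-oxide target masses sum to 250.0 lb; basis as stated: 250.0 lb — differing by rounding only).
Adding the batch up: Σ batch = 267.8 lb; ignition loss, Σ(batch × LOI) = 17.81 lb; the yield ratio, glass ÷ batch: 93.35%.

Batch per 250.0 lb melt:
  Spodumene: 6.297 lb
  Glass-grade sand: 159.4 lb
  Tabular alumina: 28.73 lb
  Rutile: 19.72 lb
  Potash: 53.66 lb
Total batch = 267.8 lb; LOI loss = 17.81 lb; yield = 93.35%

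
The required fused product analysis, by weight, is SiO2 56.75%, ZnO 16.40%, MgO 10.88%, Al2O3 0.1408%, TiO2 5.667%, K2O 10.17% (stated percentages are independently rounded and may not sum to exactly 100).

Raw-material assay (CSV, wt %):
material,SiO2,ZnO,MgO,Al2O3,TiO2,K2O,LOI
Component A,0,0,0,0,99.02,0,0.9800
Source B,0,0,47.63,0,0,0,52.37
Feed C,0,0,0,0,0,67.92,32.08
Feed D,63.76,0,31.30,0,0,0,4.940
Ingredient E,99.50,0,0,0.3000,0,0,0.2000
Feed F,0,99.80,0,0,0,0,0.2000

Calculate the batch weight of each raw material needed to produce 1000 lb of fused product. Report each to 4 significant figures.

Batch per 1000 lb fused product:
  Component A: 57.23 lb
  Source B: 124.8 lb
  Feed C: 149.7 lb
  Feed D: 157.6 lb
  Ingredient E: 469.3 lb
  Feed F: 164.3 lb
Total batch = 1123 lb; LOI loss = 123.0 lb; yield = 89.05%

Intermediates are printed rounded to 4 significant digits in the printout; the whole derivation maintains full precision throughout — every reported figure takes a single rounding — derived quantities (the totals, yield, glass mass, LOI, the six compositions) are re-derived from the weighed amounts on 1000 lb of glass in full float precision as given in the question or the answer.
Oxide-by-oxide targets in 1000 lb fused product:
  SiO2: 56.75% × 1000 = 567.5 lb
  ZnO: 16.40% × 1000 = 164.0 lb
  MgO: 10.88% × 1000 = 108.8 lb
  Al2O3: 0.1408% × 1000 = 1.408 lb
  TiO2: 5.667% × 1000 = 56.67 lb
  K2O: 10.17% × 1000 = 101.7 lb
Mass-balance tally per oxide from the weights as reported, at the basis given (sums match the target masses net of answer rounding effects):
  SiO2: 157.6·0.6376 + 469.3·0.9950 = 567.4 lb (target 567.5 lb)
  ZnO: 164.3·0.9980 = 164.0 lb (target 164.0 lb)
  MgO: 124.8·0.4763 + 157.6·0.3130 = 108.8 lb (target 108.8 lb)
  Al2O3: 469.3·0.003000 = 1.408 lb (target 1.408 lb)
  TiO2: 57.23·0.9902 = 56.67 lb (target 56.67 lb)
  K2O: 149.7·0.6792 = 101.7 lb (target 101.7 lb)
Glass-mass sanity pass: net batch after ignition = 999.9 lb (the targets, summed, come to 1000 lb; against the stated basis, 1000 lb — differing by rounding only).
Batch grand total — Σ batch = 1123 lb; the LOI term Σ batch·LOI equals 123.0 lb; the yield ratio, glass ÷ batch: 89.05%.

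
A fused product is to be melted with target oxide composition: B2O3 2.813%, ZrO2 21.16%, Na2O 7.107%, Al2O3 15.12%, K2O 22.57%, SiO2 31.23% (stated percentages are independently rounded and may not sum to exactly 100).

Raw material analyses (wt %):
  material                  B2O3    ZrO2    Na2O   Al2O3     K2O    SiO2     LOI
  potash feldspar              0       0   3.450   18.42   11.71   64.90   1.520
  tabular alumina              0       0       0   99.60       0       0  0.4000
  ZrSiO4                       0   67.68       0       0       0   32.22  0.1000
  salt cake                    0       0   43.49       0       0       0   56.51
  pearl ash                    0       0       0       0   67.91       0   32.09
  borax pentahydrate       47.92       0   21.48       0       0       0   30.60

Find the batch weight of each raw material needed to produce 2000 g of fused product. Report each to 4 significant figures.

Batch per 2000 g fused product:
  potash feldspar: 652.0 g
  tabular alumina: 183.0 g
  ZrSiO4: 625.3 g
  salt cake: 217.1 g
  pearl ash: 552.3 g
  borax pentahydrate: 117.4 g
Total batch = 2347 g; LOI loss = 347.1 g; yield = 85.21%

The intermediate values are printed rounded to four significant figures between the steps; every computation maintains full precision at every stage — each reported value is rounded just once. The derived quantities are rebuilt starting from the weights at 2000 g of glass at full precision (six oxide percentages, ignition loss, totals, yield, net glass mass) as written in either problem or answer.
Target masses of each oxide per 2000 g fused product:
  B2O3: 2.813% × 2000 = 56.26 g
  ZrO2: 21.16% × 2000 = 423.2 g
  Na2O: 7.107% × 2000 = 142.1 g
  Al2O3: 15.12% × 2000 = 302.4 g
  K2O: 22.57% × 2000 = 451.4 g
  SiO2: 31.23% × 2000 = 624.6 g
Balance tally, oxide-wise, given the weights on record, versus the basis set out (every target is met by its sum exact up to rounding of places):
  B2O3: 117.4·0.4792 = 56.26 g (target 56.26 g)
  ZrO2: 625.3·0.6768 = 423.2 g (target 423.2 g)
  Na2O: 652.0·0.03450 + 217.1·0.4349 + 117.4·0.2148 = 142.1 g (target 142.1 g)
  Al2O3: 652.0·0.1842 + 183.0·0.9960 = 302.4 g (target 302.4 g)
  K2O: 652.0·0.1171 + 552.3·0.6791 = 451.4 g (target 451.4 g)
  SiO2: 652.0·0.6490 + 625.3·0.3222 = 624.6 g (target 624.6 g)
Glass-mass bookkeeping: total batch − LOI = 2000 g (oxide target masses add up to 2000 g; basis as stated: 2000 g — any gap is answer rounding).
Batch grand total — Σ batch = 2347 g; loss to ignition Σ batch·LOI = 347.1 g; yield = glass ÷ total batch = 85.21%.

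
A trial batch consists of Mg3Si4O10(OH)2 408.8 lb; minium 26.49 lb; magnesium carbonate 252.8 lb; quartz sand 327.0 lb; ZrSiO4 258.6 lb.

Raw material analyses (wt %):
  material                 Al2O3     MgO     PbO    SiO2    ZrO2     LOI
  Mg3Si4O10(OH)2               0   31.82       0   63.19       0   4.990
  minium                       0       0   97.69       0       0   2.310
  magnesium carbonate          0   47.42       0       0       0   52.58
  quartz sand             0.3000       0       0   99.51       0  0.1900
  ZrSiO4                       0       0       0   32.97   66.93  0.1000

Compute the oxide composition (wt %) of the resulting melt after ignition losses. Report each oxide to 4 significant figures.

Rounding to four significant digits extends to each mid-chain value as displayed. The whole derivation carries full float precision from first step to last; a single rounding produces every reported result. Derived quantities are carried at full precision (LOI, yield, the totals, the five compositions, glass mass) starting from the weights on 1119 lb of glass, as quoted within the problem or answer text.
Delivered oxide masses:
  Al2O3: 327.0·0.003000 = 0.9810 lb
  MgO: 408.8·0.3182 + 252.8·0.4742 = 250.0 lb
  PbO: 26.49·0.9769 = 25.88 lb
  SiO2: 408.8·0.6319 + 327.0·0.9951 + 258.6·0.3297 = 669.0 lb
  ZrO2: 258.6·0.6693 = 173.1 lb
LOI: 408.8·0.04990 + 26.49·0.02310 + 252.8·0.5258 + 327.0·0.001900 + 258.6·0.001000 = 154.8 lb
The glass mass, total less LOI, = 1274 − 154.8 = 1119 lb (the oxide masses sum to this)
percent share: oxide ÷ glass, ×100

Glass mass = 1119 lb (batch 1274 − LOI 154.8).
Composition: Al2O3 0.08768%, MgO 22.34%, PbO 2.313%, SiO2 59.79%, ZrO2 15.47%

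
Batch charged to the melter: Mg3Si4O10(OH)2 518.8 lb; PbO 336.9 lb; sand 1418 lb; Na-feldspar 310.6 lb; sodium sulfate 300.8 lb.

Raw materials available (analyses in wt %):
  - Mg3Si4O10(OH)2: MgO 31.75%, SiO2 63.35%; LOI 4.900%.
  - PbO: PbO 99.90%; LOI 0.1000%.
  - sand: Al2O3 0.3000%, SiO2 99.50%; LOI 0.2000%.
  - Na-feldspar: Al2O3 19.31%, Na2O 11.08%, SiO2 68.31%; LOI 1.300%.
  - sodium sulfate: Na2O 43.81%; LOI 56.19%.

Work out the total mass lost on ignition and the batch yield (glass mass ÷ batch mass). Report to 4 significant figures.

LOI loss = 201.7 lb; glass = 2683 lb; yield = 93.01%

In-progress results are printed, rounded to four significant digits, between the steps — the working math carries full float precision at every stage — a single rounding produces each reported value. Derived quantities, which include yield, LOI, the five compositions, glass mass, the totals, are recomputed at full precision, as quoted within question or answer, from the batch weights for 2683 lb of glass.
Material-by-material LOI:
  Mg3Si4O10(OH)2: 518.8 × 0.04900 = 25.42 lb
  PbO: 336.9 × 0.001000 = 0.3369 lb
  sand: 1418 × 0.002000 = 2.836 lb
  Na-feldspar: 310.6 × 0.01300 = 4.038 lb
  sodium sulfate: 300.8 × 0.5619 = 169.0 lb
Total LOI = 201.7 lb
Glass = batch − LOI = 2885 − 201.7 = 2683 lb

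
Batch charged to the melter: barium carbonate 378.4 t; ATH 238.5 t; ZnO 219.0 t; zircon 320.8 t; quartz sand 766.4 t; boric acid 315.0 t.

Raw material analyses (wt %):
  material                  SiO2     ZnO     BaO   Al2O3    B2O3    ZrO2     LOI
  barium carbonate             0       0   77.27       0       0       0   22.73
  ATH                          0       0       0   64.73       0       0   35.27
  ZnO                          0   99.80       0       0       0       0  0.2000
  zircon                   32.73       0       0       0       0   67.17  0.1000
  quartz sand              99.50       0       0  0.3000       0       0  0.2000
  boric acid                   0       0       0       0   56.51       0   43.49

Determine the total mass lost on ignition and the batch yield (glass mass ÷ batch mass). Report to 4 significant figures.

LOI loss = 309.4 t; glass = 1929 t; yield = 86.18%

Every computation carries exact precision all the way through. Working values are printed with 4-significant-digit rounding in the printout — each reported figure is rounded a single time. Derived quantities are rebuilt in full precision (yield, the six compositions, glass mass, the totals, ignition loss) starting from the weights for 1929 t of glass as they appear in problem or answer.
Per-material ignition loss:
  barium carbonate: 378.4 × 0.2273 = 86.01 t
  ATH: 238.5 × 0.3527 = 84.12 t
  ZnO: 219.0 × 0.002000 = 0.4380 t
  zircon: 320.8 × 0.001000 = 0.3208 t
  quartz sand: 766.4 × 0.002000 = 1.533 t
  boric acid: 315.0 × 0.4349 = 137.0 t
Total LOI = 309.4 t
Glass = batch − LOI = 2238 − 309.4 = 1929 t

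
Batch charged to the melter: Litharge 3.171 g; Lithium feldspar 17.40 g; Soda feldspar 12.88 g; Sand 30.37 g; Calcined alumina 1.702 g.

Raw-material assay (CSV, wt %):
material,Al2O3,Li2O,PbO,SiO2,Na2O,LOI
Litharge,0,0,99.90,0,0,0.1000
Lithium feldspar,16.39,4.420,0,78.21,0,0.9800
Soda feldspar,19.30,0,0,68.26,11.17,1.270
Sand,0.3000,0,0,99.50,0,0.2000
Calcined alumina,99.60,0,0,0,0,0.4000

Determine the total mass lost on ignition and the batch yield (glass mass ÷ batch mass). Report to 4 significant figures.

LOI loss = 0.4048 g; glass = 65.12 g; yield = 99.38%

The whole derivation holds full float precision throughout. Mid-chain values are rounded to four significant digits when displayed. Each reported result takes just one rounding — the derived quantities, which include glass mass, the five compositions, the totals, LOI, the yield, are recomputed in full precision, as quoted within either problem or answer, from the batch weights for 65.12 g of glass.
Each material's LOI contribution:
  Litharge: 3.171 × 0.001000 = 0.003171 g
  Lithium feldspar: 17.40 × 0.009800 = 0.1705 g
  Soda feldspar: 12.88 × 0.01270 = 0.1636 g
  Sand: 30.37 × 0.002000 = 0.06074 g
  Calcined alumina: 1.702 × 0.004000 = 0.006808 g
Total LOI = 0.4048 g
Glass = batch − LOI = 65.52 − 0.4048 = 65.12 g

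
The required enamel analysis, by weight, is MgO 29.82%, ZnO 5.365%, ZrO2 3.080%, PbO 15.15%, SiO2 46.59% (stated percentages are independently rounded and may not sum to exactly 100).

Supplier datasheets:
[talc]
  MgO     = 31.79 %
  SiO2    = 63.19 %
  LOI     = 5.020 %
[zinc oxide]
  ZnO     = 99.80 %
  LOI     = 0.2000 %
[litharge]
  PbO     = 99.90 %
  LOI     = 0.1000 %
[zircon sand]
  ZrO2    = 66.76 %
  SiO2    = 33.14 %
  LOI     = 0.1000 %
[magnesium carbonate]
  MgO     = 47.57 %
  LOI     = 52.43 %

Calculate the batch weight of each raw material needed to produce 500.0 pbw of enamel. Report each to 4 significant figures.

All internal work maintains exact precision through every step. Intermediates appear rounded to four significant figures on the page; each reported number is rounded only once. All derived quantities are re-derived in full precision (net glass mass, yield, the five compositions, ignition loss, totals) from the weighed amounts at 500.0 pbw of glass, as quoted within the problem or the answer.
Target oxide masses per 500.0 pbw enamel:
  MgO: 29.82% × 500.0 = 149.1 pbw
  ZnO: 5.365% × 500.0 = 26.82 pbw
  ZrO2: 3.080% × 500.0 = 15.40 pbw
  PbO: 15.15% × 500.0 = 75.75 pbw
  SiO2: 46.59% × 500.0 = 233.0 pbw
Per-oxide balance check applying the batch weights above, on the stated basis (target by target, the sums agree net of answer rounding effects):
  MgO: 356.6·0.3179 + 75.16·0.4757 = 149.1 pbw (target 149.1 pbw)
  ZnO: 26.88·0.9980 = 26.83 pbw (target 26.82 pbw)
  ZrO2: 23.07·0.6676 = 15.40 pbw (target 15.40 pbw)
  PbO: 75.83·0.9990 = 75.75 pbw (target 75.75 pbw)
  SiO2: 356.6·0.6319 + 23.07·0.3314 = 233.0 pbw (target 233.0 pbw)
The glass-mass cross-check: whole batch net of LOI = 500.1 pbw (oxide target masses add up to 500.0 pbw; basis as stated: 500.0 pbw — deltas are rounding alone).
Total batch = Σ batch = 557.5 pbw; LOI loss = Σ batch·LOI = 57.46 pbw; the yield ratio, glass ÷ batch: 89.69%.

Batch per 500.0 pbw enamel:
  talc: 356.6 pbw
  zinc oxide: 26.88 pbw
  litharge: 75.83 pbw
  zircon sand: 23.07 pbw
  magnesium carbonate: 75.16 pbw
Total batch = 557.5 pbw; LOI loss = 57.46 pbw; yield = 89.69%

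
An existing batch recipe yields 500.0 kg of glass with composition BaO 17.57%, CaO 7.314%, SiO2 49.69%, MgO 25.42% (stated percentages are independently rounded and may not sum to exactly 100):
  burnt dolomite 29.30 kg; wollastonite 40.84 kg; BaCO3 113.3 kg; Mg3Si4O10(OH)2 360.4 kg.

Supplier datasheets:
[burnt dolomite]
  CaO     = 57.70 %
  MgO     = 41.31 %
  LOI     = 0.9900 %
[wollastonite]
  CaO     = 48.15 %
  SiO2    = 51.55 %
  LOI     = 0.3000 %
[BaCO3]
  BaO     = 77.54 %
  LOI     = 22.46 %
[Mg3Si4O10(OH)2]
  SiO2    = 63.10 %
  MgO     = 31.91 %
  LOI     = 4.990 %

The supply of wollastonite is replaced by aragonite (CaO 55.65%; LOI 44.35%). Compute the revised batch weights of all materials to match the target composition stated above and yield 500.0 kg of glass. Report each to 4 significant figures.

Mid-chain values are printed, rounded to four significant digits, in the printout. The whole derivation runs at full float precision from first step to last — each reported number carries a single rounding — the derived quantities are carried using the weight values per 500.0 kg of glass at exact precision (the yield, net glass mass, ignition loss, the four compositions, the totals), as quoted within the problem or the answer.
Oxide mass targets, per 500.0 kg glass:
  BaO: 17.57% × 500.0 = 87.85 kg
  CaO: 7.314% × 500.0 = 36.57 kg
  SiO2: 49.69% × 500.0 = 248.4 kg
  MgO: 25.42% × 500.0 = 127.1 kg
Per-oxide balance check on the weights just shown, for the quoted basis mass (sums match the target masses modulo rounding of the values):
  BaO: 113.3·0.7754 = 87.85 kg (target 87.85 kg)
  CaO: 3.528·0.5770 + 62.06·0.5565 = 36.57 kg (target 36.57 kg)
  SiO2: 393.7·0.6310 = 248.4 kg (target 248.4 kg)
  MgO: 3.528·0.4131 + 393.7·0.3191 = 127.1 kg (target 127.1 kg)
Consistency of the glass mass: total charge less LOI = 499.9 kg (the Σ of target masses is 500.0 kg; versus the stated basis of 500.0 kg — deltas are rounding alone).
Batch grand total — Σ batch = 572.6 kg; loss to ignition Σ batch·LOI = 72.65 kg; yield: glass divided by total = 87.31%.

Revised batch per 500.0 kg glass:
  burnt dolomite: 3.528 kg
  aragonite: 62.06 kg
  BaCO3: 113.3 kg
  Mg3Si4O10(OH)2: 393.7 kg
Total batch = 572.6 kg; LOI loss = 72.65 kg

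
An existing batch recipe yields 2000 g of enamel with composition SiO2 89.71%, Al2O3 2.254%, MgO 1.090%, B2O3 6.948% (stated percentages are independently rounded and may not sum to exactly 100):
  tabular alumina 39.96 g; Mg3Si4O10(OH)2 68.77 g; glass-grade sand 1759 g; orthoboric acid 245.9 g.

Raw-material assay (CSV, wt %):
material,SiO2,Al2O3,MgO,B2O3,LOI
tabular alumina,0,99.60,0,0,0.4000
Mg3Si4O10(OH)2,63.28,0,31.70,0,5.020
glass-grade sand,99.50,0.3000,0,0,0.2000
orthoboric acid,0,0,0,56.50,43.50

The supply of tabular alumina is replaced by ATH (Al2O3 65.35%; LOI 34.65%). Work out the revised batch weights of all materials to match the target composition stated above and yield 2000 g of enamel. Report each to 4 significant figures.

All arithmetic carries full precision at all times; intermediates are printed, with 4-significant-figure rounding, within the worked lines — each reported number sees exactly one rounding. The derived quantities (LOI, four oxide percentages, yield, totals, net glass mass) are rebuilt in full precision using the weight values for 2000 g of glass, as set out in the problem or answer text.
Oxide-by-oxide targets in 2000 g enamel:
  SiO2: 89.71% × 2000 = 1794 g
  Al2O3: 2.254% × 2000 = 45.08 g
  MgO: 1.090% × 2000 = 21.80 g
  B2O3: 6.948% × 2000 = 139.0 g
Mass-balance tally per oxide with the batch weights as given, on the stated basis (each sum matches its target mass once rounding is allowed for):
  SiO2: 68.77·0.6328 + 1759·0.9950 = 1794 g (target 1794 g)
  Al2O3: 60.91·0.6535 + 1759·0.003000 = 45.08 g (target 45.08 g)
  MgO: 68.77·0.3170 = 21.80 g (target 21.80 g)
  B2O3: 245.9·0.5650 = 138.9 g (target 139.0 g)
Glass-mass closure: batch Σ − ignition loss = 2000 g (summing oxide targets gives 2000 g; versus the stated basis of 2000 g — differing by rounding only).
Batch total: Σ batch = 2135 g; LOI loss = Σ batch·LOI = 135.0 g; the yield ratio, glass ÷ batch: 93.67%.

Revised batch per 2000 g enamel:
  ATH: 60.91 g
  Mg3Si4O10(OH)2: 68.77 g
  glass-grade sand: 1759 g
  orthoboric acid: 245.9 g
Total batch = 2135 g; LOI loss = 135.0 g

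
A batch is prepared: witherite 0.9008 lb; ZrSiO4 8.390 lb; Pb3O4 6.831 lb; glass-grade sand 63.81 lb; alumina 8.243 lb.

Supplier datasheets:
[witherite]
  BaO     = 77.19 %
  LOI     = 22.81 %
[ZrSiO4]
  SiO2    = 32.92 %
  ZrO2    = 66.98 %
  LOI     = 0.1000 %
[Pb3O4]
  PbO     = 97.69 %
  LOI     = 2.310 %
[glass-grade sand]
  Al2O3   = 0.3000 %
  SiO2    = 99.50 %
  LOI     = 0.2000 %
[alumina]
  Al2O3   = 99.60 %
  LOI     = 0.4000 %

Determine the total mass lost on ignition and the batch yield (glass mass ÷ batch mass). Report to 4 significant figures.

LOI loss = 0.5323 lb; glass = 87.64 lb; yield = 99.40%

Rounding to four significant digits applies to every intermediate as printed; the whole derivation maintains full float precision at all times — every reported value is rounded once only. Derived quantities are re-derived at full precision (the five compositions, the totals, glass mass, ignition loss, the yield) starting from the weights on 87.64 lb of glass, as they appear in problem or answer.
Ignition loss by material:
  witherite: 0.9008 × 0.2281 = 0.2055 lb
  ZrSiO4: 8.390 × 0.001000 = 0.008390 lb
  Pb3O4: 6.831 × 0.02310 = 0.1578 lb
  glass-grade sand: 63.81 × 0.002000 = 0.1276 lb
  alumina: 8.243 × 0.004000 = 0.03297 lb
Total LOI = 0.5323 lb
Glass = batch − LOI = 88.17 − 0.5323 = 87.64 lb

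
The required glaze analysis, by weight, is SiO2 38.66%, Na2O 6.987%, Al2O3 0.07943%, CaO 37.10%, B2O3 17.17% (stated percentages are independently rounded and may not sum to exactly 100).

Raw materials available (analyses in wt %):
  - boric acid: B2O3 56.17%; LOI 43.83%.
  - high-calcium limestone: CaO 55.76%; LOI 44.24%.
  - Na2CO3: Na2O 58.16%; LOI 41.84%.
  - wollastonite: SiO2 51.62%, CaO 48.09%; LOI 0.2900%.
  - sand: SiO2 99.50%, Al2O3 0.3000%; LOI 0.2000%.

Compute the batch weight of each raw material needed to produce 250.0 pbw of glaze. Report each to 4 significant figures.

All arithmetic holds exact precision all the way through — intermediates are printed rounded to four significant digits in the working. Exactly one rounding lands on each reported value; derived quantities are carried from the weighed amounts for 250.0 pbw of glass in full float precision (yield, ignition loss, glass mass, five oxide percentages, totals), as given in question or answer.
Per-oxide target masses for 250.0 pbw glaze:
  SiO2: 38.66% × 250.0 = 96.65 pbw
  Na2O: 6.987% × 250.0 = 17.47 pbw
  Al2O3: 0.07943% × 250.0 = 0.1986 pbw
  CaO: 37.10% × 250.0 = 92.75 pbw
  B2O3: 17.17% × 250.0 = 42.92 pbw
Balance tally, oxide-wise, on the weights just shown, against the basis in use (oxide sums agree with the targets up to rounding of the answer):
  SiO2: 59.65·0.5162 + 66.19·0.9950 = 96.65 pbw (target 96.65 pbw)
  Na2O: 30.03·0.5816 = 17.47 pbw (target 17.47 pbw)
  Al2O3: 66.19·0.003000 = 0.1986 pbw (target 0.1986 pbw)
  CaO: 114.9·0.5576 + 59.65·0.4809 = 92.75 pbw (target 92.75 pbw)
  B2O3: 76.42·0.5617 = 42.93 pbw (target 42.92 pbw)
The glass-mass cross-check: total batch − LOI = 250.0 pbw (oxide target masses add up to 250.0 pbw; against the stated basis, 250.0 pbw — deltas are rounding alone).
Whole-batch sum: Σ batch = 347.2 pbw; loss to ignition Σ batch·LOI = 97.20 pbw; glass ÷ batch gives a yield of 72.00%.

Batch per 250.0 pbw glaze:
  boric acid: 76.42 pbw
  high-calcium limestone: 114.9 pbw
  Na2CO3: 30.03 pbw
  wollastonite: 59.65 pbw
  sand: 66.19 pbw
Total batch = 347.2 pbw; LOI loss = 97.20 pbw; yield = 72.00%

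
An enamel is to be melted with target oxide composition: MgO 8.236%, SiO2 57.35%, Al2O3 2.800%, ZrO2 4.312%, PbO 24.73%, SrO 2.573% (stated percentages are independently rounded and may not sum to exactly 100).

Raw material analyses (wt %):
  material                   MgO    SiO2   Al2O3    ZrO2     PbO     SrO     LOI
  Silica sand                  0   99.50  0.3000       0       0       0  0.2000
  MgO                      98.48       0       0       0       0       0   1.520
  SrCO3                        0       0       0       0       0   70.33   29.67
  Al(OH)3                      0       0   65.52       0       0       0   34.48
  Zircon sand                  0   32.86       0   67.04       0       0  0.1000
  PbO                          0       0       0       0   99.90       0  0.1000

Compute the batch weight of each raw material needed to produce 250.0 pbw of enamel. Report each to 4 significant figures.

In-progress results are printed with 4-significant-figure rounding when written out — all internal work runs at full float precision through the solve — a single rounding completes every reported number — derived quantities, including glass mass, the totals, the yield, the six compositions, LOI, are carried starting from the weights at 250.0 pbw of glass at full precision, as quoted within the problem or the answer.
Target masses of each oxide per 250.0 pbw enamel:
  MgO: 8.236% × 250.0 = 20.59 pbw
  SiO2: 57.35% × 250.0 = 143.4 pbw
  Al2O3: 2.800% × 250.0 = 7.000 pbw
  ZrO2: 4.312% × 250.0 = 10.78 pbw
  PbO: 24.73% × 250.0 = 61.82 pbw
  SrO: 2.573% × 250.0 = 6.432 pbw
Balance tally, oxide-wise, per the reported batch figures, at the basis given (sums match the target masses exact up to rounding of places):
  MgO: 20.91·0.9848 = 20.59 pbw (target 20.59 pbw)
  SiO2: 138.8·0.9950 + 16.08·0.3286 = 143.4 pbw (target 143.4 pbw)
  Al2O3: 138.8·0.003000 + 10.05·0.6552 = 7.001 pbw (target 7.000 pbw)
  ZrO2: 16.08·0.6704 = 10.78 pbw (target 10.78 pbw)
  PbO: 61.89·0.9990 = 61.83 pbw (target 61.82 pbw)
  SrO: 9.146·0.7033 = 6.432 pbw (target 6.432 pbw)
Consistency of the glass mass: whole batch net of LOI = 250.0 pbw (the Σ of target masses is 250.0 pbw; the stated basis being 250.0 pbw — gaps are rounding artifacts).
Whole-batch sum: Σ batch = 256.9 pbw; Σ batch·LOI gives LOI loss = 6.852 pbw; yield = glass ÷ total batch = 97.33%.

Batch per 250.0 pbw enamel:
  Silica sand: 138.8 pbw
  MgO: 20.91 pbw
  SrCO3: 9.146 pbw
  Al(OH)3: 10.05 pbw
  Zircon sand: 16.08 pbw
  PbO: 61.89 pbw
Total batch = 256.9 pbw; LOI loss = 6.852 pbw; yield = 97.33%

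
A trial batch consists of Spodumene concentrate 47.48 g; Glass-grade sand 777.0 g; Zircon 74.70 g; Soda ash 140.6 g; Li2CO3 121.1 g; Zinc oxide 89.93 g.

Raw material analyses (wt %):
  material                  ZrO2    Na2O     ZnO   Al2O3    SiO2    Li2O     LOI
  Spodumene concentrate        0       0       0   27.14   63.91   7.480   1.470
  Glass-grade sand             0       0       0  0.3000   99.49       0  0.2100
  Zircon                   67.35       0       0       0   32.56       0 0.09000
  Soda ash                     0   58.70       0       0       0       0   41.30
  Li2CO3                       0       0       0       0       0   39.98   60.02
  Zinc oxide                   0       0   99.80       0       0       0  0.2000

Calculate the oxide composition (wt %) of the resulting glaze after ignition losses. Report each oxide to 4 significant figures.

Working values are displayed, rounded to four significant digits, across the worked steps; all arithmetic maintains full float precision at every stage — each reported number sees exactly one rounding. Derived quantities are computed starting from the weights on 1117 g of glass in full precision (glass mass, LOI, the yield, the six compositions, totals), exactly as printed in the problem or answer text.
Per-oxide mass from batch:
  ZrO2: 74.70·0.6735 = 50.31 g
  Na2O: 140.6·0.5870 = 82.53 g
  ZnO: 89.93·0.9980 = 89.75 g
  Al2O3: 47.48·0.2714 + 777.0·0.003000 = 15.22 g
  SiO2: 47.48·0.6391 + 777.0·0.9949 + 74.70·0.3256 = 827.7 g
  Li2O: 47.48·0.07480 + 121.1·0.3998 = 51.97 g
LOI: 47.48·0.01470 + 777.0·0.002100 + 74.70·9.000e-04 + 140.6·0.4130 + 121.1·0.6002 + 89.93·0.002000 = 133.3 g
Glass = total batch minus LOI = 1251 − 133.3 = 1117 g (= Σ oxide masses)
each wt % is 100 × oxide ÷ glass

Glass mass = 1117 g (batch 1251 − LOI 133.3).
Composition: ZrO2 4.502%, Na2O 7.386%, ZnO 8.031%, Al2O3 1.362%, SiO2 74.07%, Li2O 4.650%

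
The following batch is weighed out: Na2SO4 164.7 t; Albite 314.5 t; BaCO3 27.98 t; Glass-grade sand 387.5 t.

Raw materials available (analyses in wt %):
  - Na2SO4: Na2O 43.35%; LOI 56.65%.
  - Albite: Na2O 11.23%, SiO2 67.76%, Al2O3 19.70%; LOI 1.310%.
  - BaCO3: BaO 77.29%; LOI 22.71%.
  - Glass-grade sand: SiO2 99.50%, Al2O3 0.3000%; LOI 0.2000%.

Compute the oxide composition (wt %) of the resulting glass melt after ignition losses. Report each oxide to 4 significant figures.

Glass mass = 790.1 t (batch 894.7 − LOI 104.6).
Composition: Na2O 13.51%, SiO2 75.77%, Al2O3 7.988%, BaO 2.737%

All arithmetic holds full float precision in every operation — in-progress results are displayed, with 4-significant-digit rounding, on the page — every reported figure is rounded just once; all derived quantities (the yield, glass mass, LOI, totals, four oxide percentages) are re-derived starting from the weights at 790.1 t of glass in full precision, as they appear in the question or the answer.
What the batch supplies per oxide:
  Na2O: 164.7·0.4335 + 314.5·0.1123 = 106.7 t
  SiO2: 314.5·0.6776 + 387.5·0.9950 = 598.7 t
  Al2O3: 314.5·0.1970 + 387.5·0.003000 = 63.12 t
  BaO: 27.98·0.7729 = 21.63 t
LOI: 164.7·0.5665 + 314.5·0.01310 + 27.98·0.2271 + 387.5·0.002000 = 104.6 t
The glass mass, total less LOI, = 894.7 − 104.6 = 790.1 t (= the summed oxide contributions)
percent share: oxide ÷ glass, ×100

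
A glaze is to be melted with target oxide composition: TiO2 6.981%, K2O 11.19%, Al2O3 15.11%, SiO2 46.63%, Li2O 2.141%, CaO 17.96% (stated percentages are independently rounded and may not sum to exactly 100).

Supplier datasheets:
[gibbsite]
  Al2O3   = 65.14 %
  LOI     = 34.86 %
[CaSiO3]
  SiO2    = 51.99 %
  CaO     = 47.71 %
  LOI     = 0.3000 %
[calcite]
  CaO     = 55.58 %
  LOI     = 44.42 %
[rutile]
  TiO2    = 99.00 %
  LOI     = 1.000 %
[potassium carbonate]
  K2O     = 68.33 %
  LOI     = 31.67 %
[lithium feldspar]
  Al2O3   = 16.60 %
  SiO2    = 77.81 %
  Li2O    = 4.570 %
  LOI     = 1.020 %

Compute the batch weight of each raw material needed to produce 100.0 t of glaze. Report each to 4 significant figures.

Batch per 100.0 t glaze:
  gibbsite: 11.26 t
  CaSiO3: 19.57 t
  calcite: 15.51 t
  rutile: 7.052 t
  potassium carbonate: 16.38 t
  lithium feldspar: 46.85 t
Total batch = 116.6 t; LOI loss = 16.61 t; yield = 85.76%

Values along the way are displayed rounded off to 4 significant digits between the steps; the whole derivation runs at exact precision in all steps; a single rounding completes every reported result; all derived quantities (totals, yield, the six compositions, net glass mass, LOI) are recomputed at full precision from the weighed amounts for 100.0 t of glass, as quoted within the problem or the answer.
Per-oxide target masses for 100.0 t glaze:
  TiO2: 6.981% × 100.0 = 6.981 t
  K2O: 11.19% × 100.0 = 11.19 t
  Al2O3: 15.11% × 100.0 = 15.11 t
  SiO2: 46.63% × 100.0 = 46.63 t
  Li2O: 2.141% × 100.0 = 2.141 t
  CaO: 17.96% × 100.0 = 17.96 t
Verifying the oxide balance per the reported batch figures, for the quoted basis mass (target by target, the sums agree modulo rounding of the values):
  TiO2: 7.052·0.9900 = 6.981 t (target 6.981 t)
  K2O: 16.38·0.6833 = 11.19 t (target 11.19 t)
  Al2O3: 11.26·0.6514 + 46.85·0.1660 = 15.11 t (target 15.11 t)
  SiO2: 19.57·0.5199 + 46.85·0.7781 = 46.63 t (target 46.63 t)
  Li2O: 46.85·0.04570 = 2.141 t (target 2.141 t)
  CaO: 19.57·0.4771 + 15.51·0.5558 = 17.96 t (target 17.96 t)
The glass-mass cross-check: batch total minus LOI = 100.0 t (summing oxide targets gives 100.0 t; against the stated basis, 100.0 t — deltas are rounding alone).
Batch grand total — Σ batch = 116.6 t; LOI loss = Σ batch·LOI = 16.61 t; yield = glass ÷ total batch = 85.76%.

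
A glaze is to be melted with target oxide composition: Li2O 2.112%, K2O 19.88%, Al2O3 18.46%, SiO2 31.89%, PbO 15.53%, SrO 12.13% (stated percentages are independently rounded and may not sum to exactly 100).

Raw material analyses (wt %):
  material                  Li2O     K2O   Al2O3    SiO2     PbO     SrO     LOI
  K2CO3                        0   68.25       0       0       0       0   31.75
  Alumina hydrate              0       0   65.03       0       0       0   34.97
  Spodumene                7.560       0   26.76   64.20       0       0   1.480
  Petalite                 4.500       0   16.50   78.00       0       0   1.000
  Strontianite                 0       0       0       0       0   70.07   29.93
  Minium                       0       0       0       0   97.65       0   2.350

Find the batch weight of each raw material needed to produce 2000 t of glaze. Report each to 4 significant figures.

In-progress results appear rounded off to 4 significant digits within the worked lines — the working math keeps full float precision in every operation. Every reported result is rounded only once. Derived quantities, including the six compositions, the totals, ignition loss, glass mass, yield, are rebuilt starting from the weights on 2000 t of glass at full float precision exactly as printed in either problem or answer.
The oxide mass targets at 2000 t glaze:
  Li2O: 2.112% × 2000 = 42.24 t
  K2O: 19.88% × 2000 = 397.6 t
  Al2O3: 18.46% × 2000 = 369.2 t
  SiO2: 31.89% × 2000 = 637.8 t
  PbO: 15.53% × 2000 = 310.6 t
  SrO: 12.13% × 2000 = 242.6 t
A balance pass over the oxides, using the reported weights, under the basis named above (every target is met by its sum once rounding is allowed for):
  Li2O: 141.2·0.07560 + 701.5·0.04500 = 42.24 t (target 42.24 t)
  K2O: 582.6·0.6825 = 397.6 t (target 397.6 t)
  Al2O3: 331.7·0.6503 + 141.2·0.2676 + 701.5·0.1650 = 369.2 t (target 369.2 t)
  SiO2: 141.2·0.6420 + 701.5·0.7800 = 637.8 t (target 637.8 t)
  PbO: 318.1·0.9765 = 310.6 t (target 310.6 t)
  SrO: 346.2·0.7007 = 242.6 t (target 242.6 t)
Auditing the glass mass value: the batch minus its LOI: 2000 t (summing oxide targets gives 2000 t; basis as stated: 2000 t — deltas are rounding alone).
Adding the batch up: Σ batch = 2421 t; ignition loss, Σ(batch × LOI) = 421.2 t; yield: glass divided by total = 82.61%.

Batch per 2000 t glaze:
  K2CO3: 582.6 t
  Alumina hydrate: 331.7 t
  Spodumene: 141.2 t
  Petalite: 701.5 t
  Strontianite: 346.2 t
  Minium: 318.1 t
Total batch = 2421 t; LOI loss = 421.2 t; yield = 82.61%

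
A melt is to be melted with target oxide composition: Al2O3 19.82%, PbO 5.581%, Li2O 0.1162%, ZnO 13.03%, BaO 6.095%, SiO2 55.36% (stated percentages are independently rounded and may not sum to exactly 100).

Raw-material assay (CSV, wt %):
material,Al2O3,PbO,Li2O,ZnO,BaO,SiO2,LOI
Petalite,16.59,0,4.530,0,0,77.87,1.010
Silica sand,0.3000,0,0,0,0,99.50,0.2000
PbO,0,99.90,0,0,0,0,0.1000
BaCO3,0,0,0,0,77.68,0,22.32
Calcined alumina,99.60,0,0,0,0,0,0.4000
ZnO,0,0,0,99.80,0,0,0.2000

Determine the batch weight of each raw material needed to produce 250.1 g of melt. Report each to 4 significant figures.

Intermediates are displayed rounded to four significant digits as written; full float precision is held from start to finish. Exactly one rounding is applied to every reported number — all derived quantities, which include the six compositions, totals, the yield, glass mass, LOI, are computed at exact precision, as set out in problem or answer, starting from the weights per 250.1 g of glass.
Target masses of each oxide per 250.1 g melt:
  Al2O3: 19.82% × 250.1 = 49.57 g
  PbO: 5.581% × 250.1 = 13.96 g
  Li2O: 0.1162% × 250.1 = 0.2906 g
  ZnO: 13.03% × 250.1 = 32.59 g
  BaO: 6.095% × 250.1 = 15.24 g
  SiO2: 55.36% × 250.1 = 138.5 g
Oxide-by-oxide audit working from each reported weight, versus the basis set out (summed amounts equal target values exact up to rounding of places):
  Al2O3: 6.415·0.1659 + 134.1·0.003000 + 48.30·0.9960 = 49.57 g (target 49.57 g)
  PbO: 13.97·0.9990 = 13.96 g (target 13.96 g)
  Li2O: 6.415·0.04530 = 0.2906 g (target 0.2906 g)
  ZnO: 32.65·0.9980 = 32.58 g (target 32.59 g)
  BaO: 19.62·0.7768 = 15.24 g (target 15.24 g)
  SiO2: 6.415·0.7787 + 134.1·0.9950 = 138.4 g (target 138.5 g)
The glass-mass cross-check: whole batch net of LOI = 250.1 g (summing oxide targets gives 250.1 g; the stated basis being 250.1 g — differing by rounding only).
Batch grand total — Σ batch = 255.1 g; ignition loss, Σ(batch × LOI) = 4.985 g; as yield: glass ÷ batch → 98.05%.

Batch per 250.1 g melt:
  Petalite: 6.415 g
  Silica sand: 134.1 g
  PbO: 13.97 g
  BaCO3: 19.62 g
  Calcined alumina: 48.30 g
  ZnO: 32.65 g
Total batch = 255.1 g; LOI loss = 4.985 g; yield = 98.05%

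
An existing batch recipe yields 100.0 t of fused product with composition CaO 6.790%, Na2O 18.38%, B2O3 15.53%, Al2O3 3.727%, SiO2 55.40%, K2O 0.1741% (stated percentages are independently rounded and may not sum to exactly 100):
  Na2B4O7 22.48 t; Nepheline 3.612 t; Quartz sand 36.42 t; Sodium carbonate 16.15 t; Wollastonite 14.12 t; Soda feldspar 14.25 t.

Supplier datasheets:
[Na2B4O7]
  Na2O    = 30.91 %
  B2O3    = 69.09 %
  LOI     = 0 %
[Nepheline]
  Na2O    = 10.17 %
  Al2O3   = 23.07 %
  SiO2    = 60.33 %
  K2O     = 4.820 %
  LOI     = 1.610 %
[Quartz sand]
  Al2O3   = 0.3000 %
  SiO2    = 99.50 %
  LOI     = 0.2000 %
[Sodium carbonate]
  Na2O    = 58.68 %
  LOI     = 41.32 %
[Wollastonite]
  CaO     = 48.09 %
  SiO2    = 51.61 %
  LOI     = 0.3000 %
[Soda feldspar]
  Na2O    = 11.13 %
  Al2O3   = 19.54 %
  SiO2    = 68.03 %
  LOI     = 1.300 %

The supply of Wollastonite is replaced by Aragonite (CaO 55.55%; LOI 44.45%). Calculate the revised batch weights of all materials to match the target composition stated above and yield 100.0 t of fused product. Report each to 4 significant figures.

Rounding to 4 significant digits governs each working value as displayed. All internal work keeps exact precision from first step to last — each reported result receives exactly one rounding; derived quantities are computed using the weight values per 100.0 t of glass in full precision (yield, totals, ignition loss, the six compositions, glass mass), exactly as shown in question or answer.
Target masses of each oxide per 100.0 t fused product:
  CaO: 6.790% × 100.0 = 6.790 t
  Na2O: 18.38% × 100.0 = 18.38 t
  B2O3: 15.53% × 100.0 = 15.53 t
  Al2O3: 3.727% × 100.0 = 3.727 t
  SiO2: 55.40% × 100.0 = 55.40 t
  K2O: 0.1741% × 100.0 = 0.1741 t
A balance pass over the oxides, applying the batch weights above, per the basis as stated (target by target, the sums agree within answer rounding):
  CaO: 12.22·0.5555 = 6.788 t (target 6.790 t)
  Na2O: 22.48·0.3091 + 3.612·0.1017 + 16.17·0.5868 + 14.14·0.1113 = 18.38 t (target 18.38 t)
  B2O3: 22.48·0.6909 = 15.53 t (target 15.53 t)
  Al2O3: 3.612·0.2307 + 43.82·0.003000 + 14.14·0.1954 = 3.728 t (target 3.727 t)
  SiO2: 3.612·0.6033 + 43.82·0.9950 + 14.14·0.6803 = 55.40 t (target 55.40 t)
  K2O: 3.612·0.04820 = 0.1741 t (target 0.1741 t)
The glass-mass cross-check: net batch after ignition = 100.0 t (per-oxide target masses sum to 100.0 t; stated basis 100.0 t — any gap is answer rounding).
Total batch = Σ batch = 112.4 t; loss to ignition Σ batch·LOI = 12.44 t; the yield ratio, glass ÷ batch: 88.93%.

Revised batch per 100.0 t fused product:
  Na2B4O7: 22.48 t
  Nepheline: 3.612 t
  Quartz sand: 43.82 t
  Sodium carbonate: 16.17 t
  Aragonite: 12.22 t
  Soda feldspar: 14.14 t
Total batch = 112.4 t; LOI loss = 12.44 t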